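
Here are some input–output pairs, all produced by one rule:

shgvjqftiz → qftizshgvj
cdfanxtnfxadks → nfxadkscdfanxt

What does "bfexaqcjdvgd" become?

Each output is the input with this applied: swap the front and back halves of the string.
On "bfexaqcjdvgd" that produces "cjdvgdbfexaq".

cjdvgdbfexaq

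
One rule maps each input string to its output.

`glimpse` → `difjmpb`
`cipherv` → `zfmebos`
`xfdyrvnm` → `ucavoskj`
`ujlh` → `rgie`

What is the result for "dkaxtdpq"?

What's happening: shift every letter 3 places backward in the alphabet (wrapping around).
On "dkaxtdpq" that produces "ahxuqamn".

ahxuqamn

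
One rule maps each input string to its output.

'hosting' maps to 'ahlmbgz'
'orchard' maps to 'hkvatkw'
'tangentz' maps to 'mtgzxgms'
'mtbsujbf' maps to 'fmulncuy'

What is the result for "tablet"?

mtuexm

The rule is to shift every letter 7 places backward in the alphabet (wrapping around).
On "tablet" that produces "mtuexm".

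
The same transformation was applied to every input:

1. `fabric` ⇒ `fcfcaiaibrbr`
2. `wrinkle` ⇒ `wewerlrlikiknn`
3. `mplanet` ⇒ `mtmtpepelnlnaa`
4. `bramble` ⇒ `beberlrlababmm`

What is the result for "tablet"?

ttttaeaeblbl

Each output is the input with this applied: double every character, then take characters alternately from the front and the back (1st, last, 2nd, 2nd-last, ...).
Doing the same to "tablet": "ttttaeaeblbl".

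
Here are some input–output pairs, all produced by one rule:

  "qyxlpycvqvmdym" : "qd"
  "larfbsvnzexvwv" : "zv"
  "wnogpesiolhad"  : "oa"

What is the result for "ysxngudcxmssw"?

xs

Looking at the pairs, the operation is to keep one character in every 3, starting at position 3 (positions 3rd, 6th, 9th, ...), then delete the first 2 characters.
Applying both steps to "ysxngudcxmssw": "xuxs", then "xs".
(Check on "qyxlpycvqvmdym": → "xyqd" → "qd" ✓)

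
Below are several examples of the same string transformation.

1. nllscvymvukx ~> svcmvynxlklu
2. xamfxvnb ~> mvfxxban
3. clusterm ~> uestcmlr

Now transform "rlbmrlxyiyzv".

What's happening: take characters alternately from the front and the back (1st, last, 2nd, 2nd-last, ...), then swap the front and back halves of the string.
Working it through for "rlbmrlxyiyzv": intermediate "rvlzbymirylx", final "mirylxrvlzby".

mirylxrvlzby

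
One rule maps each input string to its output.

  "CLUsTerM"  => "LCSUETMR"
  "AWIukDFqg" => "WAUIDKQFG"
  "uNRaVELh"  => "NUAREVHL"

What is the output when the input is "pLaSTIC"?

The rule is to swap each adjacent pair of characters (1↔2, 3↔4, ...), then convert every letter to uppercase.
On "pLaSTIC" that produces "LPSAITC".

LPSAITC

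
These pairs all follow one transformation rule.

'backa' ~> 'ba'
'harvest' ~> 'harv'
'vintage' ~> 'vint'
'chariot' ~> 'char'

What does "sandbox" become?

sand

In each case the input is transformed by: delete the last 3 characters.
"sandbox" → "sand".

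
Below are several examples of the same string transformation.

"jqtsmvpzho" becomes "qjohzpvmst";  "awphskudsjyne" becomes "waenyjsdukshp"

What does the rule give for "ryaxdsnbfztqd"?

yrdqtzfbnsdxa

Rule — reverse the string, then move the last 2 characters to the front (rotate right by 2).
Working it through for "ryaxdsnbfztqd": intermediate "dqtzfbnsdxayr", final "yrdqtzfbnsdxa".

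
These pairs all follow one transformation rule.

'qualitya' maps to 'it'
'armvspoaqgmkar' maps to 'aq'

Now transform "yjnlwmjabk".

mj

The pattern: swap the front and back halves of the string, then keep only the first 2 characters.
For "yjnlwmjabk", step one produces "mjabkyjnlw"; step two turns that into "mj".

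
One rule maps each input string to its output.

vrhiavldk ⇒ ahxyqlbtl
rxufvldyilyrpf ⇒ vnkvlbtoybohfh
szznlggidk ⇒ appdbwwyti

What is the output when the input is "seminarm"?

cucydqhi

What's happening: shift every letter 10 places backward in the alphabet (wrapping around), then swap the first and last characters.
Working it through for "seminarm": intermediate "iucydqhc", final "cucydqhi".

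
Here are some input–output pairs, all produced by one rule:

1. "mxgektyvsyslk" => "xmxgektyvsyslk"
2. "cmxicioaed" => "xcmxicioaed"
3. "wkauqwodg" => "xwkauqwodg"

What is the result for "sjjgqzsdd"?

xsjjgqzsdd

Each output is the input with this applied: prepend "x".
Doing the same to "sjjgqzsdd": "xsjjgqzsdd".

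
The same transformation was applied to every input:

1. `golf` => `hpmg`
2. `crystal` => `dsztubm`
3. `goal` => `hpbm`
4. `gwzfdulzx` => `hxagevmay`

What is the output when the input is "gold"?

The rule is to shift every letter 1 place forward in the alphabet (wrapping around).
"gold" → "hpme".

hpme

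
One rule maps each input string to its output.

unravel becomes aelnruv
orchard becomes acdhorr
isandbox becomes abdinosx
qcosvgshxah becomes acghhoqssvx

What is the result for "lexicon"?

The rule is to sort the characters into alphabetical order.
For "lexicon" the result is "ceilnox".

ceilnox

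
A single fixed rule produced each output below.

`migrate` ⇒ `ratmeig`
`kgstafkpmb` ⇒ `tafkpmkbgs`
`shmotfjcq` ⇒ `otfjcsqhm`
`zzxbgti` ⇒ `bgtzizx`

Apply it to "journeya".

rneyjaou

The transformation: swap the first and last characters, then move the first 3 characters to the end (rotate left by 3).
Applying both steps to "journeya": "aourneyj", then "rneyjaou".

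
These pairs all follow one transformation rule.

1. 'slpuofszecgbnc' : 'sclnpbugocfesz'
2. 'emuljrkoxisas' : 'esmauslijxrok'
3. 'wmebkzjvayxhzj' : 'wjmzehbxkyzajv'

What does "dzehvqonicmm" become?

Each output is the input with this applied: take characters alternately from the front and the back (1st, last, 2nd, 2nd-last, ...).
On "dzehvqonicmm" that produces "dmzmechivnqo".

dmzmechivnqo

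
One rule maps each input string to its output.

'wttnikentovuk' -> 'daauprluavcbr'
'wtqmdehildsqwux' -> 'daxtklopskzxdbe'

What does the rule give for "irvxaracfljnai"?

pycehyhjmsquhp

The transformation: shift every letter 7 places forward in the alphabet (wrapping around).
Applying that to "irvxaracfljnai" gives "pycehyhjmsquhp".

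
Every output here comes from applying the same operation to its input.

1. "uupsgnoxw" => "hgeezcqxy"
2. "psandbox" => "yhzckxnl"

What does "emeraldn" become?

nxowobkv

The transformation: shift every letter 10 places forward in the alphabet (wrapping around), then move the last 2 characters to the front (rotate right by 2).
Starting from "emeraldn": after the first operation, "owobkvnx"; after the second, "nxowobkv".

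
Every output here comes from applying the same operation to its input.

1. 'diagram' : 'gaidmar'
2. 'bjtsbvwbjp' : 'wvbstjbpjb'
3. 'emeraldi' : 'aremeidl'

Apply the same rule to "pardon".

The rule is to move the last 3 characters to the front (rotate right by 3), then reverse the string.
Working it through for "pardon": intermediate "donpar", final "rapnod".

rapnod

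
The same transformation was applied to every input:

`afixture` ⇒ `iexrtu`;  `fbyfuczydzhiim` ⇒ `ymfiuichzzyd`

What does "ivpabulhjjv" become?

In each case the input is transformed by: delete the first 2 characters, then take characters alternately from the front and the back (1st, last, 2nd, 2nd-last, ...).
Starting from "ivpabulhjjv": after the first operation, "pabulhjjv"; after the second, "pvajbjuhl".

pvajbjuhl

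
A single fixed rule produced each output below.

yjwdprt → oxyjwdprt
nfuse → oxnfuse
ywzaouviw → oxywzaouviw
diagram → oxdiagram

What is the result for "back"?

Each output is the input with this applied: prepend "ox".
"back" → "oxback".

oxback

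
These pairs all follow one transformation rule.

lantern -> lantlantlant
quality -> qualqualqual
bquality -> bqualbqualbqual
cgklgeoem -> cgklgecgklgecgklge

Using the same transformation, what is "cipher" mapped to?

cipcipcip

Each output is the input with this applied: delete the last 3 characters, then write the whole string 3 times in a row.
"cipher" → "cipcipcip".
(Check on "quality": → "qual" → "qualqualqual" ✓)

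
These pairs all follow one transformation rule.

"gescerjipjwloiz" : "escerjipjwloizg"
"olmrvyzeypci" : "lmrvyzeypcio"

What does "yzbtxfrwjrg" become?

zbtxfrwjrgy

The rule is to move the first character to the end.
"yzbtxfrwjrg" → "zbtxfrwjrgy".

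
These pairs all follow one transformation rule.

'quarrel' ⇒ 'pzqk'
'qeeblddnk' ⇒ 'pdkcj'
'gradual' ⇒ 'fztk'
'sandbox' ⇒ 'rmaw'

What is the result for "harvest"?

gqds

In each case the input is transformed by: keep every other character starting from the first (positions 1st, 3rd, 5th, ...), then shift every letter 1 place backward in the alphabet (wrapping around).
"harvest" → "hret" → "gqds".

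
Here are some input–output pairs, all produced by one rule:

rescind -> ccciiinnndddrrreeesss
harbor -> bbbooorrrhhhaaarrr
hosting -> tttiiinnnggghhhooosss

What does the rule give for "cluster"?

Each output is the input with this applied: move the first 3 characters to the end (rotate left by 3), then repeat every character 3 times.
For "cluster", step one produces "sterclu"; step two turns that into "sssttteeerrrcccllluuu".
(Check on "rescind": → "cindres" → "ccciiinnndddrrreeesss" ✓)

sssttteeerrrcccllluuu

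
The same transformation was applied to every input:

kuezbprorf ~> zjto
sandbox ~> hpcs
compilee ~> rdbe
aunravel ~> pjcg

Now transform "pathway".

Looking at the pairs, the operation is to shift every letter 11 places backward in the alphabet (wrapping around), then keep only the first 4 characters.
On "pathway": the first step gives "epiwlpn", and the second then gives "epiw".

epiw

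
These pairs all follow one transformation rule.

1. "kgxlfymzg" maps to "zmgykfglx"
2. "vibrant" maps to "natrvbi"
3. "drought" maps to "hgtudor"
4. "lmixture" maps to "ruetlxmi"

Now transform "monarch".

crhamno

What's happening: move the last 2 characters to the front (rotate right by 2), then take characters alternately from the front and the back (1st, last, 2nd, 2nd-last, ...).
"monarch" → "chmonar" → "crhamno".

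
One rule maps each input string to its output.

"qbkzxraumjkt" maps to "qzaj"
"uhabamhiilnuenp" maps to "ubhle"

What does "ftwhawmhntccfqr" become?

fhmtf

In each case the input is transformed by: keep one character in every 3, starting at position 1 (positions 1st, 4th, 7th, ...).
For "ftwhawmhntccfqr" the result is "fhmtf".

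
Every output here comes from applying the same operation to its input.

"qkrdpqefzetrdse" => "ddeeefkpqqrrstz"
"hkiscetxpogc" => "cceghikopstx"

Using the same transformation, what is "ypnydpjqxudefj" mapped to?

Rule — sort the characters into alphabetical order.
Doing the same to "ypnydpjqxudefj": "ddefjjnppquxyy".

ddefjjnppquxyy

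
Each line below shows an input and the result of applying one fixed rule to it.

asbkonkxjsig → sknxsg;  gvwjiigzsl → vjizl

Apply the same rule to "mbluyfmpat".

bufpt

The pattern: keep every other character starting from the second (positions 2nd, 4th, 6th, ...).
On "mbluyfmpat" that produces "bufpt".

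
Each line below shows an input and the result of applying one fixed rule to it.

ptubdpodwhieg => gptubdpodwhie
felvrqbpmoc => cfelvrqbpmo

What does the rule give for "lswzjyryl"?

llswzjyry

The transformation: move the last character to the front.
So "lswzjyryl" becomes "llswzjyry".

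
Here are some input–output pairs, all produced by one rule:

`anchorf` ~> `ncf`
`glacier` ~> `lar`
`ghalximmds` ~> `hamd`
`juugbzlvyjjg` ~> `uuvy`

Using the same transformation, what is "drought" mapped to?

The rule is to swap each adjacent pair of characters (1↔2, 3↔4, ...), then keep one character in every 3, starting at position 1 (positions 1st, 4th, 7th, ...).
For "drought" the result is "rot".

rot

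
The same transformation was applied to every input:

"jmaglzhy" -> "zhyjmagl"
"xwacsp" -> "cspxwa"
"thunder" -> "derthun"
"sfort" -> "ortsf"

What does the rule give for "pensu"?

nsupe

Rule — move the last 3 characters to the front (rotate right by 3).
"pensu" → "nsupe".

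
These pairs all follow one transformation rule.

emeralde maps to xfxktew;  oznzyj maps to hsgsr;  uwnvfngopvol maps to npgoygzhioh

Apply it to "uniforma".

Rule — shift every letter 7 places backward in the alphabet (wrapping around), then delete the last character.
For "uniforma", step one produces "ngbyhkft"; step two turns that into "ngbyhkf".
(Check on "emeralde": → "xfxktewx" → "xfxktew" ✓)

ngbyhkf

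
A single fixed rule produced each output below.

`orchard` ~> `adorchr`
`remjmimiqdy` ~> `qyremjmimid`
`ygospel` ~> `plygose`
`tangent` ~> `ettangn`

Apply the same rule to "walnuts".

uswalnt

Looking at the pairs, the operation is to move the last 2 characters to the front (rotate right by 2), then swap the first and last characters.
Applying both steps to "walnuts": "tswalnu", then "uswalnt".
(Check on "orchard": → "rdorcha" → "adorchr" ✓)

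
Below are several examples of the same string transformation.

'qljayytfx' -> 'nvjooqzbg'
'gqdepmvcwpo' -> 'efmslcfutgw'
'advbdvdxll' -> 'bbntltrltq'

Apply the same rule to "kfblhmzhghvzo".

In each case the input is transformed by: shift every letter 10 places backward in the alphabet (wrapping around), then reverse the string.
For "kfblhmzhghvzo", step one produces "avrbxcpxwxlpe"; step two turns that into "eplxwxpcxbrva".
(Check on "qljayytfx": → "gbzqoojvn" → "nvjooqzbg" ✓)

eplxwxpcxbrva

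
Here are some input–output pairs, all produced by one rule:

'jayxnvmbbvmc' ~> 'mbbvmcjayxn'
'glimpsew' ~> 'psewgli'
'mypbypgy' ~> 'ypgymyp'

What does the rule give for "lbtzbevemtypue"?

emtypuelbtzbe

The rule is to swap the front and back halves of the string, then delete the last character.
Starting from "lbtzbevemtypue": after the first operation, "emtypuelbtzbev"; after the second, "emtypuelbtzbe".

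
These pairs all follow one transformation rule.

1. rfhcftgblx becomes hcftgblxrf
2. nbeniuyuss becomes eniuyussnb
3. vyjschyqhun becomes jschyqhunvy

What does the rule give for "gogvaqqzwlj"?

Rule — move the first 2 characters to the end (rotate left by 2).
Doing the same to "gogvaqqzwlj": "gvaqqzwljgo".

gvaqqzwljgo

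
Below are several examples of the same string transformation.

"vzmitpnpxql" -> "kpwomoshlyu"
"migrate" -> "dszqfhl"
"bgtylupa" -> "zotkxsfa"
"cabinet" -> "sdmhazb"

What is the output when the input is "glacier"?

Each output is the input with this applied: shift every letter 1 place backward in the alphabet (wrapping around), then reverse the string.
Starting from "glacier": after the first operation, "fkzbhdq"; after the second, "qdhbzkf".

qdhbzkf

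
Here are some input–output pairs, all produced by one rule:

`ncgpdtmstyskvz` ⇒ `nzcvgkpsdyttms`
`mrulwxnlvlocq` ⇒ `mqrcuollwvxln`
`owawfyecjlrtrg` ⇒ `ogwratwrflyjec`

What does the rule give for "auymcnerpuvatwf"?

The rule is to take characters alternately from the front and the back (1st, last, 2nd, 2nd-last, ...).
On "auymcnerpuvatwf" that produces "afuwytmacvnuepr".

afuwytmacvnuepr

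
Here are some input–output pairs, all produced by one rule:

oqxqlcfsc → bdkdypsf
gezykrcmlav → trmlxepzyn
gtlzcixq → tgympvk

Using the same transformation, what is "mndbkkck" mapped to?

zaqoxxp

Each output is the input with this applied: delete the last character, then shift every letter 13 places forward in the alphabet (wrapping around) — i.e. ROT13.
For "mndbkkck", step one produces "mndbkkc"; step two turns that into "zaqoxxp".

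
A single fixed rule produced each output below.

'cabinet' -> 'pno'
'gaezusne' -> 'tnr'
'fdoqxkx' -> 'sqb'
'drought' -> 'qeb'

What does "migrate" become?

The pattern: shift every letter 13 places forward in the alphabet (wrapping around) — i.e. ROT13, then keep only the first 3 characters.
"migrate" → "zvtengr" → "zvt".

zvt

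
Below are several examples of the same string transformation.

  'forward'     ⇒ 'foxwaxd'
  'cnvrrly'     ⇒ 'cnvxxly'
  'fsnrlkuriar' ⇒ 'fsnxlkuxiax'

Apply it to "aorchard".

In each case the input is transformed by: replace every "r" with "x".
On "aorchard" that produces "aoxchaxd".

aoxchaxd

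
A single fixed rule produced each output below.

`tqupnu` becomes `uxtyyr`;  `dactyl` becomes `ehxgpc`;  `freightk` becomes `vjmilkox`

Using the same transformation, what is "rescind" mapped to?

The pattern: swap each adjacent pair of characters (1↔2, 3↔4, ...), then shift every letter 4 places forward in the alphabet (wrapping around).
"rescind" → "ivgwrmh".

ivgwrmh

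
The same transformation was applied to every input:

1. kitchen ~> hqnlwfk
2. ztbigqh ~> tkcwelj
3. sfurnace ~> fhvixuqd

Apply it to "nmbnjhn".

kqqpeqm

Each output is the input with this applied: shift every letter 3 places forward in the alphabet (wrapping around), then move the last 2 characters to the front (rotate right by 2).
On "nmbnjhn": the first step gives "qpeqmkq", and the second then gives "kqqpeqm".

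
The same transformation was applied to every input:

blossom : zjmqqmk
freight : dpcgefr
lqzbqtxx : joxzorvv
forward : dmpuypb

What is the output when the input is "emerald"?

ckcpyjb

Looking at the pairs, the operation is to shift every letter 2 places backward in the alphabet (wrapping around).
"emerald" → "ckcpyjb".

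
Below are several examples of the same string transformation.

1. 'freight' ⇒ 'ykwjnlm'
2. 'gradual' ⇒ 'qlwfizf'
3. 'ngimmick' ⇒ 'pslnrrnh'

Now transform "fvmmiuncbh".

mkarrnzshg

The transformation: move the last character to the front, then shift every letter 5 places forward in the alphabet (wrapping around).
Working it through for "fvmmiuncbh": intermediate "hfvmmiuncb", final "mkarrnzshg".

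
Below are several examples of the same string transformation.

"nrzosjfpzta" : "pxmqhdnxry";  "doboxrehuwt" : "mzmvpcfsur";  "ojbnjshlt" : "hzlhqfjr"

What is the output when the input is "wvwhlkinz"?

The rule is to delete the first character, then shift every letter 2 places backward in the alphabet (wrapping around).
"wvwhlkinz" → "vwhlkinz" → "tufjiglx".

tufjiglx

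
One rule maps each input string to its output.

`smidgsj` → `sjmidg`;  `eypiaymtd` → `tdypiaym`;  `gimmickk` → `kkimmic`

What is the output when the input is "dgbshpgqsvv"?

Each output is the input with this applied: delete the first character, then move the last 2 characters to the front (rotate right by 2).
Applying both steps to "dgbshpgqsvv": "gbshpgqsvv", then "vvgbshpgqs".
(Check on "smidgsj": → "midgsj" → "sjmidg" ✓)

vvgbshpgqs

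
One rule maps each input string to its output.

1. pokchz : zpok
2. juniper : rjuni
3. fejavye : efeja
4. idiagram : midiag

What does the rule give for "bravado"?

obrav

Rule — move the last 3 characters to the front (rotate right by 3), then delete the first 2 characters.
For "bravado", step one produces "adobrav"; step two turns that into "obrav".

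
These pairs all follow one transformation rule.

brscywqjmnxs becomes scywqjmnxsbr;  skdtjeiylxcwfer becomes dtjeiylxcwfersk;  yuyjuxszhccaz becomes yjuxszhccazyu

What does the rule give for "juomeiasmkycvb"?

omeiasmkycvbju

Each output is the input with this applied: move the first 2 characters to the end (rotate left by 2).
"juomeiasmkycvb" → "omeiasmkycvbju".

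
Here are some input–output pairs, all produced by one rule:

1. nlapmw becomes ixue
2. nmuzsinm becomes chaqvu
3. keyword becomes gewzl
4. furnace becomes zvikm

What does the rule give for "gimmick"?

uuqks

The rule is to shift every letter 8 places forward in the alphabet (wrapping around), then delete the first 2 characters.
"gimmick" → "oquuqks" → "uuqks".
(Check on "keyword": → "smgewzl" → "gewzl" ✓)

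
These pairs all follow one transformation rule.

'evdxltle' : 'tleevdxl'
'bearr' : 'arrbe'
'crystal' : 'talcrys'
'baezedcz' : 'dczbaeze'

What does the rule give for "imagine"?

ineimag

The transformation: move the last 3 characters to the front (rotate right by 3).
Doing the same to "imagine": "ineimag".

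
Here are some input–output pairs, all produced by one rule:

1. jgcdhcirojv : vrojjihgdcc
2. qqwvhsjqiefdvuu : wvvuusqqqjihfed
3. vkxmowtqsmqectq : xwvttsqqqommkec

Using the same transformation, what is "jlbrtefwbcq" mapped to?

wtrqljfecbb

The transformation: sort the characters into reverse alphabetical order.
Doing the same to "jlbrtefwbcq": "wtrqljfecbb".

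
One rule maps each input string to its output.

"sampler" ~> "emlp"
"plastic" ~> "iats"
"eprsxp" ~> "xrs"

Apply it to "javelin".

What's happening: take characters alternately from the front and the back (1st, last, 2nd, 2nd-last, ...), then delete the first 3 characters.
"javelin" → "jnaivle" → "ivle".

ivle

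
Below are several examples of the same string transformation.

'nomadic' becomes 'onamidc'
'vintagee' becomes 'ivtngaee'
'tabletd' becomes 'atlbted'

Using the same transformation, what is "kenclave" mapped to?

ekcnalev

Each output is the input with this applied: swap each adjacent pair of characters (1↔2, 3↔4, ...).
Applying that to "kenclave" gives "ekcnalev".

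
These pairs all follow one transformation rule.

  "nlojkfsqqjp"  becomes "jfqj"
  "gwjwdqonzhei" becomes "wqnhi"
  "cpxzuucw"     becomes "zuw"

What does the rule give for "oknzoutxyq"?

zuxq

The pattern: delete the first 3 characters, then keep every other character starting from the first (positions 1st, 3rd, 5th, ...).
For "oknzoutxyq" the result is "zuxq".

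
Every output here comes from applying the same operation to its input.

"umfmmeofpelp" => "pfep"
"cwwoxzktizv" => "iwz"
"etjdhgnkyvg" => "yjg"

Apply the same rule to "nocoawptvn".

The rule is to keep one character in every 3, starting at position 3 (positions 3rd, 6th, 9th, ...), then move the last character to the front.
"nocoawptvn" → "cwv" → "vcw".

vcw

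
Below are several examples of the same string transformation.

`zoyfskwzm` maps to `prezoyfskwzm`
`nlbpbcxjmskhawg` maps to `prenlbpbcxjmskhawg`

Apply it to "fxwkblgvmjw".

Looking at the pairs, the operation is to prepend "pre".
On "fxwkblgvmjw" that produces "prefxwkblgvmjw".

prefxwkblgvmjw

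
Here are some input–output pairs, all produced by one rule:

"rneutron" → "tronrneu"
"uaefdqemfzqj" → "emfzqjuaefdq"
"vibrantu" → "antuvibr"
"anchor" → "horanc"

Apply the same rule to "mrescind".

cindmres

In each case the input is transformed by: swap the front and back halves of the string.
Applying that to "mrescind" gives "cindmres".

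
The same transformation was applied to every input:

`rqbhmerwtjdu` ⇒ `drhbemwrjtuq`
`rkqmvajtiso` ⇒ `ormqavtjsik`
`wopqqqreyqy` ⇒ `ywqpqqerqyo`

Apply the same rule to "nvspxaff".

Each output is the input with this applied: swap each adjacent pair of characters (1↔2, 3↔4, ...), then swap the first and last characters.
Working it through for "nvspxaff": intermediate "vnpsaxff", final "fnpsaxfv".

fnpsaxfv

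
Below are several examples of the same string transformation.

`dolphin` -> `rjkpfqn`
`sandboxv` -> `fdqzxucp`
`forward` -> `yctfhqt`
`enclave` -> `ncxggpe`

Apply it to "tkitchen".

vejgpvmk

What's happening: move the first 3 characters to the end (rotate left by 3), then shift every letter 2 places forward in the alphabet (wrapping around).
Working it through for "tkitchen": intermediate "tchentki", final "vejgpvmk".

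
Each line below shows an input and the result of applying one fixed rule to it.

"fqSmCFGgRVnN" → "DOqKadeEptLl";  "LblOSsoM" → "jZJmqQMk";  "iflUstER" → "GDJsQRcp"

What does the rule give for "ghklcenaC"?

The rule is to shift every letter 2 places backward in the alphabet (wrapping around), then flip the case of every letter.
Working it through for "ghklcenaC": intermediate "efijaclyA", final "EFIJACLYa".
(Check on "iflUstER": → "gdjSqrCP" → "GDJsQRcp" ✓)

EFIJACLYa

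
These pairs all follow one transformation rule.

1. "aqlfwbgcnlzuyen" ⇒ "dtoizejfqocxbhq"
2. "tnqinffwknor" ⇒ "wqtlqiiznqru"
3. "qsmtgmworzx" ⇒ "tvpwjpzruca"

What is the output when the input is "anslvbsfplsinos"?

The rule is to shift every letter 3 places forward in the alphabet (wrapping around).
Doing the same to "anslvbsfplsinos": "dqvoyevisovlqrv".

dqvoyevisovlqrv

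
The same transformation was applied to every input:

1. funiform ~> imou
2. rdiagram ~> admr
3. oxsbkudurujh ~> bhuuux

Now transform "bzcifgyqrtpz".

giqtzz

Looking at the pairs, the operation is to keep every other character starting from the second (positions 2nd, 4th, 6th, ...), then sort the characters into alphabetical order.
For "bzcifgyqrtpz", step one produces "zigqtz"; step two turns that into "giqtzz".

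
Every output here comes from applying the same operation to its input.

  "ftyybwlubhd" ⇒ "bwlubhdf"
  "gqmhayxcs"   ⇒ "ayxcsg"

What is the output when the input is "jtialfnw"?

lfnwj

What's happening: move the first character to the end, then delete the first 3 characters.
Applying both steps to "jtialfnw": "tialfnwj", then "lfnwj".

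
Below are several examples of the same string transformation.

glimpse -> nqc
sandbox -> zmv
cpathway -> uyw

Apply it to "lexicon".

aml

In each case the input is transformed by: shift every letter 2 places backward in the alphabet (wrapping around), then keep only the last 3 characters.
Working it through for "lexicon": intermediate "jcvgaml", final "aml".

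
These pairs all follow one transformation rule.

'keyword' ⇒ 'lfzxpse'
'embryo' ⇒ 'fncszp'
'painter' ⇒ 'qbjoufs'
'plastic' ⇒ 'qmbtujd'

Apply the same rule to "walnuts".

The transformation: shift every letter 1 place forward in the alphabet (wrapping around).
Applying that to "walnuts" gives "xbmovut".

xbmovut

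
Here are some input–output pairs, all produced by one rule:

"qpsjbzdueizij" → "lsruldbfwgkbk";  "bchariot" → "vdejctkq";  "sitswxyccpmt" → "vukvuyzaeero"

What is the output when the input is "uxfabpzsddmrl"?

The transformation: shift every letter 2 places forward in the alphabet (wrapping around), then move the last character to the front.
Starting from "uxfabpzsddmrl": after the first operation, "wzhcdrbuffotn"; after the second, "nwzhcdrbuffot".

nwzhcdrbuffot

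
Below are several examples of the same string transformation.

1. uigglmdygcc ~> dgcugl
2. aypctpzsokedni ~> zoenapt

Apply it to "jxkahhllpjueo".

lpuojkh

The transformation: keep every other character starting from the first (positions 1st, 3rd, 5th, ...), then move the first 3 characters to the end (rotate left by 3).
For "jxkahhllpjueo", step one produces "jkhlpuo"; step two turns that into "lpuojkh".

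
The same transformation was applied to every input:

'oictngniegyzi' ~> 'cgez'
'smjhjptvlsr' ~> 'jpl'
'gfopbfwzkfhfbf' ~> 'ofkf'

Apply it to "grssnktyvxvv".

skvv

The rule is to keep one character in every 3, starting at position 3 (positions 3rd, 6th, 9th, ...).
Doing the same to "grssnktyvxvv": "skvv".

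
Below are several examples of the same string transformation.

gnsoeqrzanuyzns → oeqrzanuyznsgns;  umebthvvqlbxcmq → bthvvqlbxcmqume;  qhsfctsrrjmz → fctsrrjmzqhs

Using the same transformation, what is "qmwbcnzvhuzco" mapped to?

Looking at the pairs, the operation is to move the first 3 characters to the end (rotate left by 3).
On "qmwbcnzvhuzco" that produces "bcnzvhuzcoqmw".

bcnzvhuzcoqmw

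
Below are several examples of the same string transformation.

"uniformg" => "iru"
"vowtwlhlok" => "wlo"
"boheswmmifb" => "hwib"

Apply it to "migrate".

In each case the input is transformed by: move the first character to the end, then keep one character in every 3, starting at position 2 (positions 2nd, 5th, 8th, ...).
"migrate" → "igratem" → "gt".

gt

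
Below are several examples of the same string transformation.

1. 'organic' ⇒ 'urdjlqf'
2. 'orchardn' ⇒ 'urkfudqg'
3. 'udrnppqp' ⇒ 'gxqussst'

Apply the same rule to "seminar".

Rule — swap each adjacent pair of characters (1↔2, 3↔4, ...), then shift every letter 3 places forward in the alphabet (wrapping around).
On "seminar" that produces "hvlpdqu".
(Check on "orchardn": → "rohcrand" → "urkfudqg" ✓)

hvlpdqu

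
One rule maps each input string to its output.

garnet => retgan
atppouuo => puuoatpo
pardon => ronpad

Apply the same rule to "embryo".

byoemr

Rule — swap the front and back halves of the string, then swap the first and last characters.
Working it through for "embryo": intermediate "ryoemb", final "byoemr".
(Check on "atppouuo": → "ouuoatpp" → "puuoatpo" ✓)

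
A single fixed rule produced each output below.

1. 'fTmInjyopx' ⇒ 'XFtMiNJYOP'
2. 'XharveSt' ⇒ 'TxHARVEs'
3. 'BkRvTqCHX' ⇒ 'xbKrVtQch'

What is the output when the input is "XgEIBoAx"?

XxGeibOa

Rule — flip the case of every letter, then move the last character to the front.
"XgEIBoAx" → "XxGeibOa".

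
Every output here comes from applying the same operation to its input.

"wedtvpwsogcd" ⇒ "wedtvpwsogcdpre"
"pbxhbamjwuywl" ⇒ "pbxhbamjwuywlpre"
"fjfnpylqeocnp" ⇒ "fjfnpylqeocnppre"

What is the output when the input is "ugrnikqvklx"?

ugrnikqvklxpre

Each output is the input with this applied: append "pre".
On "ugrnikqvklx" that produces "ugrnikqvklxpre".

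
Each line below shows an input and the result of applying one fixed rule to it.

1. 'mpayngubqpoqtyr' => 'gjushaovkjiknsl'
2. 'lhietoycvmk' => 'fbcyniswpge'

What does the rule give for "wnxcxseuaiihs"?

qhrwrmyouccbm

Looking at the pairs, the operation is to shift every letter 6 places backward in the alphabet (wrapping around).
On "wnxcxseuaiihs" that produces "qhrwrmyouccbm".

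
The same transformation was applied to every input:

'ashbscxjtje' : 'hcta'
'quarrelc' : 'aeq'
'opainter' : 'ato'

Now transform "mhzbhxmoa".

The transformation: move the first character to the end, then keep one character in every 3, starting at position 2 (positions 2nd, 5th, 8th, ...).
For "mhzbhxmoa", step one produces "hzbhxmoam"; step two turns that into "zxa".

zxa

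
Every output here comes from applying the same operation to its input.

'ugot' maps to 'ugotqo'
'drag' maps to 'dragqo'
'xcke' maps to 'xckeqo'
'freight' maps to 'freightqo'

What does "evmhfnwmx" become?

The rule is to append "qo".
So "evmhfnwmx" becomes "evmhfnwmxqo".

evmhfnwmxqo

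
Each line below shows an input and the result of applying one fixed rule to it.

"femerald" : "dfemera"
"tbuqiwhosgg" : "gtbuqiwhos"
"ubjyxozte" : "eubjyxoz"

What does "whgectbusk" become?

What's happening: move the last character to the front, then delete the last character.
On "whgectbusk": the first step gives "kwhgectbus", and the second then gives "kwhgectbu".

kwhgectbu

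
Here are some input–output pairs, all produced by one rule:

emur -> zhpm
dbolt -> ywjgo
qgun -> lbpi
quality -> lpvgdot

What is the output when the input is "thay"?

ocvt

Rule — shift every letter 5 places backward in the alphabet (wrapping around).
Applying that to "thay" gives "ocvt".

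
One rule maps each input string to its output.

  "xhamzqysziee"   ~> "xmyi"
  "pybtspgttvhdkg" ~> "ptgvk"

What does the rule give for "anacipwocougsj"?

acwos

In each case the input is transformed by: keep one character in every 3, starting at position 1 (positions 1st, 4th, 7th, ...).
"anacipwocougsj" → "acwos".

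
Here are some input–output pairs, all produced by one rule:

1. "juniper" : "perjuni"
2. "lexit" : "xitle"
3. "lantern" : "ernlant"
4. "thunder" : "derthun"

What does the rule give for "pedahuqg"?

The transformation: move the last 3 characters to the front (rotate right by 3).
So "pedahuqg" becomes "uqgpedah".

uqgpedah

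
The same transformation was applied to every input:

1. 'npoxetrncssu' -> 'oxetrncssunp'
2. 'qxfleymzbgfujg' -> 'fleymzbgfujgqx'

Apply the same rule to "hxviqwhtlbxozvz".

The rule is to move the first 2 characters to the end (rotate left by 2).
Applying that to "hxviqwhtlbxozvz" gives "viqwhtlbxozvzhx".

viqwhtlbxozvzhx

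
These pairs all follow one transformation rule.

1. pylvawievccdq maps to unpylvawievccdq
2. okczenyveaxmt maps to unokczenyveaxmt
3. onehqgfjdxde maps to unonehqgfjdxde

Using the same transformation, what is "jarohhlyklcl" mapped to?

The rule is to prepend "un".
"jarohhlyklcl" → "unjarohhlyklcl".

unjarohhlyklcl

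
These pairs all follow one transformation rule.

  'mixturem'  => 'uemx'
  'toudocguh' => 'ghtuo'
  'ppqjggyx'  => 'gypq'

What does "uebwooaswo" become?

The rule is to keep every other character starting from the first (positions 1st, 3rd, 5th, ...), then move the last 2 characters to the front (rotate right by 2).
On "uebwooaswo": the first step gives "uboaw", and the second then gives "awubo".

awubo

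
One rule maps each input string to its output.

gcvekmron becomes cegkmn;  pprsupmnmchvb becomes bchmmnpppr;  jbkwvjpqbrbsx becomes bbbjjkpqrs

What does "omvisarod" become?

adimoo

The transformation: sort the characters into alphabetical order, then delete the last 3 characters.
For "omvisarod" the result is "adimoo".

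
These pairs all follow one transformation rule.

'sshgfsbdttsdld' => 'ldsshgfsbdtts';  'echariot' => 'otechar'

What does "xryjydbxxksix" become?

Rule — move the last 2 characters to the front (rotate right by 2), then delete the last character.
Working it through for "xryjydbxxksix": intermediate "ixxryjydbxxks", final "ixxryjydbxxk".

ixxryjydbxxk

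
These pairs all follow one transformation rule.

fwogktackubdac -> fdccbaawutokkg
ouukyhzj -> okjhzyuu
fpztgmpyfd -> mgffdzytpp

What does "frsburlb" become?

The rule is to sort the characters into reverse alphabetical order, then swap the front and back halves of the string.
Applying both steps to "frsburlb": "usrrlfbb", then "lfbbusrr".

lfbbusrr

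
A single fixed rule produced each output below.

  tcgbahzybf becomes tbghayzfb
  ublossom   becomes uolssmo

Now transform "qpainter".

In each case the input is transformed by: swap each adjacent pair of characters (1↔2, 3↔4, ...), then delete the first character.
Working it through for "qpainter": intermediate "pqiatnre", final "qiatnre".
(Check on "tcgbahzybf": → "ctbghayzfb" → "tbghayzfb" ✓)

qiatnre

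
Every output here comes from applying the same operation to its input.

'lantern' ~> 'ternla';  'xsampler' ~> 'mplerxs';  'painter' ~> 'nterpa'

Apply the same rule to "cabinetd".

Rule — move the first 2 characters to the end (rotate left by 2), then delete the first character.
"cabinetd" → "binetdca" → "inetdca".

inetdca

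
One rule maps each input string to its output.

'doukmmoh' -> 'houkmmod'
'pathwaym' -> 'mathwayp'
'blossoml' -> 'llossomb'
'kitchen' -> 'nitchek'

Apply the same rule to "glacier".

rlacieg

The transformation: swap the first and last characters.
So "glacier" becomes "rlacieg".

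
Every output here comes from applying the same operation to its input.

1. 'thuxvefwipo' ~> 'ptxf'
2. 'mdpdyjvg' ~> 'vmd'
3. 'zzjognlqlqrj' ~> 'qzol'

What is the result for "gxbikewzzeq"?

Looking at the pairs, the operation is to keep one character in every 3, starting at position 1 (positions 1st, 4th, 7th, ...), then move the last character to the front.
For "gxbikewzzeq", step one produces "giwe"; step two turns that into "egiw".

egiw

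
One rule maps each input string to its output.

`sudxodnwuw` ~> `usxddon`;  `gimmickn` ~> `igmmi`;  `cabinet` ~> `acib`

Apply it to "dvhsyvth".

vdshy

Each output is the input with this applied: delete the last 3 characters, then swap each adjacent pair of characters (1↔2, 3↔4, ...).
On "dvhsyvth": the first step gives "dvhsy", and the second then gives "vdshy".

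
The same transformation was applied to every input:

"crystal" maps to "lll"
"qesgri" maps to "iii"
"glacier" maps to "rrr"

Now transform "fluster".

What's happening: repeat every character 3 times, then keep only the last 3 characters.
For "fluster", step one produces "fffllluuusssttteeerrr"; step two turns that into "rrr".

rrr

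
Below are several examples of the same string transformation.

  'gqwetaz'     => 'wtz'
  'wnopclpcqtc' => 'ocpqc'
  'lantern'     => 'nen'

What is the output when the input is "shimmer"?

The pattern: move the first character to the end, then keep every other character starting from the second (positions 2nd, 4th, 6th, ...).
"shimmer" → "himmers" → "imr".
(Check on "lantern": → "anternl" → "nen" ✓)

imr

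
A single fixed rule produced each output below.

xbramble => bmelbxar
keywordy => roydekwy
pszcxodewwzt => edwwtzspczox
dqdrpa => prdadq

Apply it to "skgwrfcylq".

What's happening: swap the front and back halves of the string, then swap each adjacent pair of characters (1↔2, 3↔4, ...).
"skgwrfcylq" → "fcylqskgwr" → "cflysqgkrw".
(Check on "pszcxodewwzt": → "dewwztpszcxo" → "edwwtzspczox" ✓)

cflysqgkrw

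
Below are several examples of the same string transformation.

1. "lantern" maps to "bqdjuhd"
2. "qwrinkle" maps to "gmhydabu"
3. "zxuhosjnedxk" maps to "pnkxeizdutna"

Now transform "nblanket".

The transformation: shift every letter 10 places backward in the alphabet (wrapping around).
For "nblanket" the result is "drbqdauj".

drbqdauj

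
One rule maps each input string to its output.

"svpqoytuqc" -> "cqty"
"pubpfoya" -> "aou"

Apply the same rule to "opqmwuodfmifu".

Each output is the input with this applied: sort the characters into alphabetical order, then keep one character in every 3, starting at position 1 (positions 1st, 4th, 7th, ...).
Working it through for "opqmwuodfmifu": intermediate "dffimmoopquuw", final "dioqw".

dioqw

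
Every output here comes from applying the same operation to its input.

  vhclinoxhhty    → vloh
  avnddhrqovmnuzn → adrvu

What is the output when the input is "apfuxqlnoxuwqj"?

The pattern: keep one character in every 3, starting at position 1 (positions 1st, 4th, 7th, ...).
Applying that to "apfuxqlnoxuwqj" gives "aulxq".

aulxq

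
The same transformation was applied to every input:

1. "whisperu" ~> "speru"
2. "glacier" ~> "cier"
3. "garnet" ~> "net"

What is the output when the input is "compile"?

pile

The transformation: delete the first 3 characters.
On "compile" that produces "pile".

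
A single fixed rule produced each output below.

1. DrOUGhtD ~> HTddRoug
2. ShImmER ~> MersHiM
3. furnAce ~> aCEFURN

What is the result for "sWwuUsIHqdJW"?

Each output is the input with this applied: move the last 3 characters to the front (rotate right by 3), then flip the case of every letter.
For "sWwuUsIHqdJW", step one produces "dJWsWwuUsIHq"; step two turns that into "DjwSwWUuSihQ".

DjwSwWUuSihQ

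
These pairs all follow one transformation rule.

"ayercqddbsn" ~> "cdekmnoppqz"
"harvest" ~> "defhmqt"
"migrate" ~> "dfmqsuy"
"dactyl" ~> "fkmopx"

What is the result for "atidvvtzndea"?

Rule — shift every letter 12 places forward in the alphabet (wrapping around), then sort the characters into alphabetical order.
On "atidvvtzndea": the first step gives "mfuphhflzpqm", and the second then gives "ffhhlmmppquz".
(Check on "harvest": → "tmdhqef" → "defhmqt" ✓)

ffhhlmmppquz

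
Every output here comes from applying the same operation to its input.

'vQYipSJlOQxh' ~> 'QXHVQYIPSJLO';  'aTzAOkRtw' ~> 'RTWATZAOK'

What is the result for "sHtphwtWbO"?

The rule is to move the last 3 characters to the front (rotate right by 3), then convert every letter to uppercase.
On "sHtphwtWbO": the first step gives "WbOsHtphwt", and the second then gives "WBOSHTPHWT".

WBOSHTPHWT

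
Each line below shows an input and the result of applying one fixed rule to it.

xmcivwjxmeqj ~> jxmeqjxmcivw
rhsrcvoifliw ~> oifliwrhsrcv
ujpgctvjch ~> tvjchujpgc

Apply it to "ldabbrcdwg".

Looking at the pairs, the operation is to swap the front and back halves of the string.
So "ldabbrcdwg" becomes "rcdwgldabb".

rcdwgldabb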